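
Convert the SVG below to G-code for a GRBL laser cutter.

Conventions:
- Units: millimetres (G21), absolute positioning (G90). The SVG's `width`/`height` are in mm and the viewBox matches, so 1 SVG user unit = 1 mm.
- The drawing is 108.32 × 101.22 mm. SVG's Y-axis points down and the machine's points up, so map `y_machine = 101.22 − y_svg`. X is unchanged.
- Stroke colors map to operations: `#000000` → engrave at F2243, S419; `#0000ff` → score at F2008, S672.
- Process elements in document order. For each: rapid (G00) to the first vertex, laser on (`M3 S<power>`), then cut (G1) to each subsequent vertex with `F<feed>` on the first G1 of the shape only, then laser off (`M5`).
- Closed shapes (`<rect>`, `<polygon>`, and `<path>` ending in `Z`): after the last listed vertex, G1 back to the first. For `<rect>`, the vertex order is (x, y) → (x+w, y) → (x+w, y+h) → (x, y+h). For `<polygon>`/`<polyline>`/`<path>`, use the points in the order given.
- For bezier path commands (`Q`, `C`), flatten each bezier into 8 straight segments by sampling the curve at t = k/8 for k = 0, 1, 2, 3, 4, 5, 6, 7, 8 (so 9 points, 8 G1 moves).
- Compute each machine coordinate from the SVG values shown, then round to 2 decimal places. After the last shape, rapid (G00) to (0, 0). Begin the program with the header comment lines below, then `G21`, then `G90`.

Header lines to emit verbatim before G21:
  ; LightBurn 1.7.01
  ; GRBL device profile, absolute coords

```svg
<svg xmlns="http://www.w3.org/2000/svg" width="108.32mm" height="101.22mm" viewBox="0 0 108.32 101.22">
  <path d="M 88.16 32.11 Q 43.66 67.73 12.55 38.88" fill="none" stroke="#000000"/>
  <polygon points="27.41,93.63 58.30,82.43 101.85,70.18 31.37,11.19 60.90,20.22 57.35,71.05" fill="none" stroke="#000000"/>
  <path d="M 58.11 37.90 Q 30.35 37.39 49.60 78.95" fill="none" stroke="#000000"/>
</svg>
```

1 u = 1 mm; y_m = 101.22 − y.

[1] `<path>` quadratic bezier, #000000→engrave S419 F2243: (88.16,69.11) → (77.24,61.21) → (66.75,55.33) → (56.67,51.46) → (47.01,49.61) → (37.77,49.77) → (28.94,51.94) → (20.54,56.13) → (12.55,62.34)

[2] `<polygon>` closed polygon, #000000→engrave S419 F2243: (27.41,7.59) → (58.30,18.79) → (101.85,31.04) → (31.37,90.03) → (60.90,81.00) → (57.35,30.17) → (27.41,7.59) (closed)

[3] `<path>` quadratic bezier, #000000→engrave S419 F2243: (58.11,63.32) → (51.90,62.79) → (47.17,60.95) → (43.90,57.79) → (42.10,53.31) → (41.77,47.52) → (42.91,40.42) → (45.52,32.00) → (49.60,22.27)

; LightBurn 1.7.01
; GRBL device profile, absolute coords
G21
G90
G00 X88.16 Y69.11
M3 S419
G1 X77.24 Y61.21 F2243
G1 X66.75 Y55.33
G1 X56.67 Y51.46
G1 X47.01 Y49.61
G1 X37.77 Y49.77
G1 X28.94 Y51.94
G1 X20.54 Y56.13
G1 X12.55 Y62.34
M5
G00 X27.41 Y7.59
M3 S419
G1 X58.30 Y18.79 F2243
G1 X101.85 Y31.04
G1 X31.37 Y90.03
G1 X60.90 Y81.00
G1 X57.35 Y30.17
G1 X27.41 Y7.59
M5
G00 X58.11 Y63.32
M3 S419
G1 X51.90 Y62.79 F2243
G1 X47.17 Y60.95
G1 X43.90 Y57.79
G1 X42.10 Y53.31
G1 X41.77 Y47.52
G1 X42.91 Y40.42
G1 X45.52 Y32.00
G1 X49.60 Y22.27
M5
G00 X0.00 Y0.00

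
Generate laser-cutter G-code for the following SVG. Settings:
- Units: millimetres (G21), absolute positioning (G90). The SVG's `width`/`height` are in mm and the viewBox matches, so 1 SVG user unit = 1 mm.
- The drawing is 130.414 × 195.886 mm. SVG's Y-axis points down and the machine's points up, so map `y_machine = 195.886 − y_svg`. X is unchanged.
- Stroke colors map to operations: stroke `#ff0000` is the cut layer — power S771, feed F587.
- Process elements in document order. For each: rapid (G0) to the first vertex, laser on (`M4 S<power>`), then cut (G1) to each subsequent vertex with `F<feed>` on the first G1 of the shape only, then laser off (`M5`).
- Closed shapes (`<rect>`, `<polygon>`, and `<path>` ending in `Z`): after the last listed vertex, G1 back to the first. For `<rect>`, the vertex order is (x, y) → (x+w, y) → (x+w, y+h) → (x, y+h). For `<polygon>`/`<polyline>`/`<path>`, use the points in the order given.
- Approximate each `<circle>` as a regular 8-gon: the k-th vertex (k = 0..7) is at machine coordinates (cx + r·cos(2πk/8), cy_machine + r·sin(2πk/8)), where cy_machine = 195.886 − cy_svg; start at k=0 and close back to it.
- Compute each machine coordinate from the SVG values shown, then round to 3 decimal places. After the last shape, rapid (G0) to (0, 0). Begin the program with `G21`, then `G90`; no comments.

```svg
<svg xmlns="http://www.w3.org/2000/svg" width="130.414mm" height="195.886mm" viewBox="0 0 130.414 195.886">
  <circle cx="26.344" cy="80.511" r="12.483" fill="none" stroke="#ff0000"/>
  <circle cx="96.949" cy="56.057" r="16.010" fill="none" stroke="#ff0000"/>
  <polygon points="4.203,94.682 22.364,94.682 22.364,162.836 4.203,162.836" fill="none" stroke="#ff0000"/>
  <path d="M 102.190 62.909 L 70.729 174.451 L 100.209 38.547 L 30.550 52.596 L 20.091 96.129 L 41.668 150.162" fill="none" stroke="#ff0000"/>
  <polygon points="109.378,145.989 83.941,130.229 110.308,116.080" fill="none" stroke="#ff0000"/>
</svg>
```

G21
G90
G0 X38.827 Y115.375
M4 S771
G1 X35.171 Y124.202 F587
G1 X26.344 Y127.858
G1 X17.517 Y124.202
G1 X13.861 Y115.375
G1 X17.517 Y106.548
G1 X26.344 Y102.892
G1 X35.171 Y106.548
G1 X38.827 Y115.375
M5
G0 X112.959 Y139.829
M4 S771
G1 X108.270 Y151.150 F587
G1 X96.949 Y155.839
G1 X85.628 Y151.150
G1 X80.939 Y139.829
G1 X85.628 Y128.508
G1 X96.949 Y123.819
G1 X108.270 Y128.508
G1 X112.959 Y139.829
M5
G0 X4.203 Y101.204
M4 S771
G1 X22.364 Y101.204 F587
G1 X22.364 Y33.050
G1 X4.203 Y33.050
G1 X4.203 Y101.204
M5
G0 X102.190 Y132.977
M4 S771
G1 X70.729 Y21.435 F587
G1 X100.209 Y157.339
G1 X30.550 Y143.290
G1 X20.091 Y99.757
G1 X41.668 Y45.724
M5
G0 X109.378 Y49.897
M4 S771
G1 X83.941 Y65.657 F587
G1 X110.308 Y79.806
G1 X109.378 Y49.897
M5
G0 X0.000 Y0.000

viewBox `0 0 130.414 195.886` with mm width/height → 1 unit = 1 mm. Flip: y_m = 195.886 − y_svg.

**Shape 1** — `<circle>` circle, stroke `#ff0000` → cut (S771, F587). Machine vertices: (38.827,115.375) → (35.171,124.202) → (26.344,127.858) → (17.517,124.202) → (13.861,115.375) → (17.517,106.548) → (26.344,102.892) → (35.171,106.548) → (38.827,115.375). Closed: final G1 returns to the first vertex.

**Shape 2** — `<circle>` circle, stroke `#ff0000` → cut (S771, F587). Machine vertices: (112.959,139.829) → (108.270,151.150) → (96.949,155.839) → (85.628,151.150) → (80.939,139.829) → (85.628,128.508) → (96.949,123.819) → (108.270,128.508) → (112.959,139.829). Closed: final G1 returns to the first vertex.

**Shape 3** — `<polygon>` rectangle, stroke `#ff0000` → cut (S771, F587). Machine vertices: (4.203,101.204) → (22.364,101.204) → (22.364,33.050) → (4.203,33.050) → (4.203,101.204). Closed: final G1 returns to the first vertex.

**Shape 4** — `<path>` open polyline, stroke `#ff0000` → cut (S771, F587). Machine vertices: (102.190,132.977) → (70.729,21.435) → (100.209,157.339) → (30.550,143.290) → (20.091,99.757) → (41.668,45.724). Open path.

**Shape 5** — `<polygon>` regular polygon, stroke `#ff0000` → cut (S771, F587). Machine vertices: (109.378,49.897) → (83.941,65.657) → (110.308,79.806) → (109.378,49.897). Closed: final G1 returns to the first vertex.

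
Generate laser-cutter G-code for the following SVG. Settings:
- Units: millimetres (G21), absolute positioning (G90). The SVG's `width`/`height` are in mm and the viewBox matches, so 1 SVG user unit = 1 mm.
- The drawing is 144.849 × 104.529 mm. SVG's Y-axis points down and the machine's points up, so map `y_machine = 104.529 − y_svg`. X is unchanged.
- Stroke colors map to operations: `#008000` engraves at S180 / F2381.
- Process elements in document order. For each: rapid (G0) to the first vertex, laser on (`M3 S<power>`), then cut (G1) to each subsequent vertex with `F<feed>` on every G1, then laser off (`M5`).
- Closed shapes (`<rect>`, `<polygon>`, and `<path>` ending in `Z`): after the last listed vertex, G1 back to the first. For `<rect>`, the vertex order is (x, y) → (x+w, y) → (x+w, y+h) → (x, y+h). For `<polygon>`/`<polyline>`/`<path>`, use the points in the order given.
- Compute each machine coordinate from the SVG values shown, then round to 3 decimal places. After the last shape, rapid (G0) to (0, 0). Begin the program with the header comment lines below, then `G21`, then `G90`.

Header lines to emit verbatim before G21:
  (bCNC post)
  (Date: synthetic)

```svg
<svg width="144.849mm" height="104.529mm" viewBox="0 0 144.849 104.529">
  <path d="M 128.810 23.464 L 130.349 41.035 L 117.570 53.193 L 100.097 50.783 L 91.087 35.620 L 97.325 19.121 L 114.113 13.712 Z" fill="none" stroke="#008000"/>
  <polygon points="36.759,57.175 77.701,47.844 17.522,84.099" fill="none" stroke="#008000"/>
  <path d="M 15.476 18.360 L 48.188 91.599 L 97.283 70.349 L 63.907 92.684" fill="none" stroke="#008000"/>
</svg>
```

(bCNC post)
(Date: synthetic)
G21
G90
G0 X128.810 Y81.065
M3 S180
G1 X130.349 Y63.494 F2381
G1 X117.570 Y51.336 F2381
G1 X100.097 Y53.746 F2381
G1 X91.087 Y68.909 F2381
G1 X97.325 Y85.408 F2381
G1 X114.113 Y90.817 F2381
G1 X128.810 Y81.065 F2381
M5
G0 X36.759 Y47.354
M3 S180
G1 X77.701 Y56.685 F2381
G1 X17.522 Y20.430 F2381
G1 X36.759 Y47.354 F2381
M5
G0 X15.476 Y86.169
M3 S180
G1 X48.188 Y12.930 F2381
G1 X97.283 Y34.180 F2381
G1 X63.907 Y11.845 F2381
M5
G0 X0.000 Y0.000

Since the viewBox matches the mm dimensions, user units are millimetres directly. The only transform is the Y-flip y_m = 104.529 − y_svg.

Shape 1 is a regular polygon drawn with `<path>`. Its stroke #008000 means engrave at S180, F2381. After flipping Y the toolpath is (128.810,81.065) → (130.349,63.494) → (117.570,51.336) → (100.097,53.746) → (91.087,68.909) → (97.325,85.408) → (114.113,90.817) → (128.810,81.065), returning to the start.

Shape 2 is a closed polygon drawn with `<polygon>`. Its stroke #008000 means engrave at S180, F2381. After flipping Y the toolpath is (36.759,47.354) → (77.701,56.685) → (17.522,20.430) → (36.759,47.354), returning to the start.

Shape 3 is a open polyline drawn with `<path>`. Its stroke #008000 means engrave at S180, F2381. After flipping Y the toolpath is (15.476,86.169) → (48.188,12.930) → (97.283,34.180) → (63.907,11.845).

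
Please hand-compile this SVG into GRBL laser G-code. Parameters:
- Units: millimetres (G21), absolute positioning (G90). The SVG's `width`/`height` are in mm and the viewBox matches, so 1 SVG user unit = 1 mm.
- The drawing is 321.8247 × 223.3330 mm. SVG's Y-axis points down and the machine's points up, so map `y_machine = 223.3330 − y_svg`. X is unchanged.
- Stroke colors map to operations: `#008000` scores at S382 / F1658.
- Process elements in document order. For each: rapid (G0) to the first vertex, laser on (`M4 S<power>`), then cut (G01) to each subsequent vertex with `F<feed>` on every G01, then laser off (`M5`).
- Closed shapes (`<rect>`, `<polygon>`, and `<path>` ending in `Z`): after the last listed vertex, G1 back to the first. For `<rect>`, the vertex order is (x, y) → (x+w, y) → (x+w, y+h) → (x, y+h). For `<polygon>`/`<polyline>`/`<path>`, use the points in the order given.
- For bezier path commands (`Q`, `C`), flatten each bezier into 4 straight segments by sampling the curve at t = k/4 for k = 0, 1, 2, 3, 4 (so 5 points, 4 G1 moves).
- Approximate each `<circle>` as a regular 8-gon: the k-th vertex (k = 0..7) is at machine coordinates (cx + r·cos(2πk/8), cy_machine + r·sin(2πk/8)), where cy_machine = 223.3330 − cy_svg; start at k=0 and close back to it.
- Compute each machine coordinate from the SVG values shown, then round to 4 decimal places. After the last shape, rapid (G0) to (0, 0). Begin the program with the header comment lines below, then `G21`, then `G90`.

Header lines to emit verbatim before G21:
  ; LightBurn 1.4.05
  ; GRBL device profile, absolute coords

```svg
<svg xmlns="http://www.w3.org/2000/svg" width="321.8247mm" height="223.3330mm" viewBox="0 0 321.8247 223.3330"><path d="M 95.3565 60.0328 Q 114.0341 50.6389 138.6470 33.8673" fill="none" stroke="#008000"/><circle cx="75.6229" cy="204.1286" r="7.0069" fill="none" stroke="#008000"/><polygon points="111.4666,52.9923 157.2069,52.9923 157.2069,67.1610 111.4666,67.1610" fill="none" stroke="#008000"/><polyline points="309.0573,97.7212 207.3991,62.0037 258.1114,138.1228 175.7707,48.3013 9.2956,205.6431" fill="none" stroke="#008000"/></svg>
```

; LightBurn 1.4.05
; GRBL device profile, absolute coords
G21
G90
G0 X95.3565 Y163.3002
M4 S382
G01 X105.0663 Y168.4583 F1658
G01 X115.5179 Y174.5385 F1658
G01 X126.7115 Y181.5410 F1658
G01 X138.6470 Y189.4657 F1658
M5
G0 X82.6298 Y19.2044
M4 S382
G01 X80.5775 Y24.1590 F1658
G01 X75.6229 Y26.2113 F1658
G01 X70.6683 Y24.1590 F1658
G01 X68.6160 Y19.2044 F1658
G01 X70.6683 Y14.2498 F1658
G01 X75.6229 Y12.1975 F1658
G01 X80.5775 Y14.2498 F1658
G01 X82.6298 Y19.2044 F1658
M5
G0 X111.4666 Y170.3407
M4 S382
G01 X157.2069 Y170.3407 F1658
G01 X157.2069 Y156.1720 F1658
G01 X111.4666 Y156.1720 F1658
G01 X111.4666 Y170.3407 F1658
M5
G0 X309.0573 Y125.6118
M4 S382
G01 X207.3991 Y161.3293 F1658
G01 X258.1114 Y85.2102 F1658
G01 X175.7707 Y175.0317 F1658
G01 X9.2956 Y17.6899 F1658
M5
G0 X0.0000 Y0.0000

viewBox `0 0 321.8247 223.3330` with mm width/height → 1 unit = 1 mm. Flip: y_m = 223.3330 − y_svg.

**Shape 1** — `<path>` quadratic bezier, stroke `#008000` → score (S382, F1658). Control points (SVG): P0=(95.3565,60.0328), P1=(114.0341,50.6389), P2=(138.6470,33.8673); sampled at t=k/4. Machine vertices: (95.3565,163.3002) → (105.0663,168.4583) → (115.5179,174.5385) → (126.7115,181.5410) → (138.6470,189.4657). Open path.

**Shape 2** — `<circle>` circle, stroke `#008000` → score (S382, F1658). Machine vertices: (82.6298,19.2044) → (80.5775,24.1590) → (75.6229,26.2113) → (70.6683,24.1590) → (68.6160,19.2044) → (70.6683,14.2498) → (75.6229,12.1975) → (80.5775,14.2498) → (82.6298,19.2044). Closed: final G1 returns to the first vertex.

**Shape 3** — `<polygon>` rectangle, stroke `#008000` → score (S382, F1658). Machine vertices: (111.4666,170.3407) → (157.2069,170.3407) → (157.2069,156.1720) → (111.4666,156.1720) → (111.4666,170.3407). Closed: final G1 returns to the first vertex.

**Shape 4** — `<polyline>` open polyline, stroke `#008000` → score (S382, F1658). Machine vertices: (309.0573,125.6118) → (207.3991,161.3293) → (258.1114,85.2102) → (175.7707,175.0317) → (9.2956,17.6899). Open path.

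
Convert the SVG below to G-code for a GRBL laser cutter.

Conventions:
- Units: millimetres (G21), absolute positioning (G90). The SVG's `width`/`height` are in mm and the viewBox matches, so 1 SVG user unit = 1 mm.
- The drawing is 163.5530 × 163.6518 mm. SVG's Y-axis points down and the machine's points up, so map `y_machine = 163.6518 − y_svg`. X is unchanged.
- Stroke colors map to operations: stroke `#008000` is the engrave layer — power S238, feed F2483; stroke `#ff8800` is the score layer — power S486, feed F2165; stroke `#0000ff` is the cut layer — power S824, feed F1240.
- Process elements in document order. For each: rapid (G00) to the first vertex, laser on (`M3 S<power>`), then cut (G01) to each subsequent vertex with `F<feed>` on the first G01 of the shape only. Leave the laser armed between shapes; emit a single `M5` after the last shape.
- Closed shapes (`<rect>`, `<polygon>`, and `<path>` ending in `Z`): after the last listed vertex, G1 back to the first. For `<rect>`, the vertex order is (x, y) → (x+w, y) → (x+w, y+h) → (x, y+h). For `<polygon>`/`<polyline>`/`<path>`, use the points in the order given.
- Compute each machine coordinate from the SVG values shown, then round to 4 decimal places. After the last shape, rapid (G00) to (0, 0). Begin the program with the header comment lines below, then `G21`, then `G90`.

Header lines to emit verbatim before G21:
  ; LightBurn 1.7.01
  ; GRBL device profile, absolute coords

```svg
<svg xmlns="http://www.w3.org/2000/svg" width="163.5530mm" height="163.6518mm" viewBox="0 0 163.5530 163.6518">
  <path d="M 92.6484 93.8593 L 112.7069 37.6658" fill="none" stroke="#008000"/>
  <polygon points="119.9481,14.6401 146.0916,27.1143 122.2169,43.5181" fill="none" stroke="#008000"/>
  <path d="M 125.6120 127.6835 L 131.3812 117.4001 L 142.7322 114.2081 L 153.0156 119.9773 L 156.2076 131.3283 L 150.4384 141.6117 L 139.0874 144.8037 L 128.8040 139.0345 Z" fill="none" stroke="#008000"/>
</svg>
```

; LightBurn 1.7.01
; GRBL device profile, absolute coords
G21
G90
G00 X92.6484 Y69.7925
M3 S238
G01 X112.7069 Y125.9860 F2483
G00 X119.9481 Y149.0117
M3 S238
G01 X146.0916 Y136.5375 F2483
G01 X122.2169 Y120.1337
G01 X119.9481 Y149.0117
G00 X125.6120 Y35.9683
M3 S238
G01 X131.3812 Y46.2517 F2483
G01 X142.7322 Y49.4437
G01 X153.0156 Y43.6745
G01 X156.2076 Y32.3235
G01 X150.4384 Y22.0401
G01 X139.0874 Y18.8481
G01 X128.8040 Y24.6173
G01 X125.6120 Y35.9683
M5
G00 X0.0000 Y0.0000

viewBox `0 0 163.5530 163.6518` with mm width/height → 1 unit = 1 mm. Flip: y_m = 163.6518 − y_svg.

**Shape 1** — `<path>` line segment, stroke `#008000` → engrave (S238, F2483). Machine vertices: (92.6484,69.7925) → (112.7069,125.9860). Open path.

**Shape 2** — `<polygon>` regular polygon, stroke `#008000` → engrave (S238, F2483). Machine vertices: (119.9481,149.0117) → (146.0916,136.5375) → (122.2169,120.1337) → (119.9481,149.0117). Closed: final G1 returns to the first vertex.

**Shape 3** — `<path>` regular polygon, stroke `#008000` → engrave (S238, F2483). Machine vertices: (125.6120,35.9683) → (131.3812,46.2517) → (142.7322,49.4437) → (153.0156,43.6745) → (156.2076,32.3235) → (150.4384,22.0401) → (139.0874,18.8481) → (128.8040,24.6173) → (125.6120,35.9683). Closed: final G1 returns to the first vertex.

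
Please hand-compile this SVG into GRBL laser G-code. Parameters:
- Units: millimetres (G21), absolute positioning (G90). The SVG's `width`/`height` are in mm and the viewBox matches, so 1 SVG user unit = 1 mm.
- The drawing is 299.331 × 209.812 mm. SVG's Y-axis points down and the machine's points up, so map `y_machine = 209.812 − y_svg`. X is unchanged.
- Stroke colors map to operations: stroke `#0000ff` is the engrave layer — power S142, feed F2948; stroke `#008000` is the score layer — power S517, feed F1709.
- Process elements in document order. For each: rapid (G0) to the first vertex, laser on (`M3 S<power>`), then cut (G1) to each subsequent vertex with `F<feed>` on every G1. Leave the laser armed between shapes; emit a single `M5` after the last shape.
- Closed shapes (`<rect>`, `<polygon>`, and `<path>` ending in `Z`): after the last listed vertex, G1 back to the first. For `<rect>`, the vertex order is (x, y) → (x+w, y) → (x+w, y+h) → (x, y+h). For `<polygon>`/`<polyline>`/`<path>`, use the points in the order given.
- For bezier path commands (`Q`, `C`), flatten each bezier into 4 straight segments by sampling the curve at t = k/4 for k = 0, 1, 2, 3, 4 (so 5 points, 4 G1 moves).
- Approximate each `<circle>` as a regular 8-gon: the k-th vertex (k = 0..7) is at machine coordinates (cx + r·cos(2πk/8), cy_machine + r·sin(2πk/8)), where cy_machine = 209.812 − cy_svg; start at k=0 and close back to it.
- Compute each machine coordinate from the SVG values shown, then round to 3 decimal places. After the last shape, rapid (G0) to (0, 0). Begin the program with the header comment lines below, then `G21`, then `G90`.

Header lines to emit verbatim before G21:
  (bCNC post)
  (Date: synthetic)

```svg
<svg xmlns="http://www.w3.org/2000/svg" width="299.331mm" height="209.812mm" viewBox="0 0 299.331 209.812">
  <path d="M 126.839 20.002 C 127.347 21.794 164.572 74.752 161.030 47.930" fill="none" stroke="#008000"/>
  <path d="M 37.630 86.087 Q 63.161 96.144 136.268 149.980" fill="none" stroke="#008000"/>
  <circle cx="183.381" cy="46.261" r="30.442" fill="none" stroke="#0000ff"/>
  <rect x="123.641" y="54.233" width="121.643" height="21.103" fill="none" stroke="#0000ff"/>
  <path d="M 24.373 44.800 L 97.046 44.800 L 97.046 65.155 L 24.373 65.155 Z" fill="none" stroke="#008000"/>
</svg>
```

(bCNC post)
(Date: synthetic)
G21
G90
G0 X126.839 Y189.810
M3 S517
G1 X132.894 Y180.918 F1709
G1 X145.453 Y165.116 F1709
G1 X157.253 Y154.678 F1709
G1 X161.030 Y161.882 F1709
G0 X37.630 Y123.725
M3 S517
G1 X53.369 Y115.960 F1709
G1 X75.055 Y102.723 F1709
G1 X102.688 Y84.014 F1709
G1 X136.268 Y59.832 F1709
G0 X213.823 Y163.551
M3 S142
G1 X204.907 Y185.077 F2948
G1 X183.381 Y193.993 F2948
G1 X161.855 Y185.077 F2948
G1 X152.939 Y163.551 F2948
G1 X161.855 Y142.025 F2948
G1 X183.381 Y133.109 F2948
G1 X204.907 Y142.025 F2948
G1 X213.823 Y163.551 F2948
G0 X123.641 Y155.579
M3 S142
G1 X245.284 Y155.579 F2948
G1 X245.284 Y134.476 F2948
G1 X123.641 Y134.476 F2948
G1 X123.641 Y155.579 F2948
G0 X24.373 Y165.012
M3 S517
G1 X97.046 Y165.012 F1709
G1 X97.046 Y144.657 F1709
G1 X24.373 Y144.657 F1709
G1 X24.373 Y165.012 F1709
M5
G0 X0.000 Y0.000

1 u = 1 mm; y_m = 209.812 − y.

[1] `<path>` cubic bezier, #008000→score S517 F1709: (126.839,189.810) → (132.894,180.918) → (145.453,165.116) → (157.253,154.678) → (161.030,161.882)

[2] `<path>` quadratic bezier, #008000→score S517 F1709: (37.630,123.725) → (53.369,115.960) → (75.055,102.723) → (102.688,84.014) → (136.268,59.832)

[3] `<circle>` circle, #0000ff→engrave S142 F2948: (213.823,163.551) → (204.907,185.077) → (183.381,193.993) → (161.855,185.077) → (152.939,163.551) → (161.855,142.025) → (183.381,133.109) → (204.907,142.025) → (213.823,163.551) (closed)

[4] `<rect>` rectangle, #0000ff→engrave S142 F2948: (123.641,155.579) → (245.284,155.579) → (245.284,134.476) → (123.641,134.476) → (123.641,155.579) (closed)

[5] `<path>` rectangle, #008000→score S517 F1709: (24.373,165.012) → (97.046,165.012) → (97.046,144.657) → (24.373,144.657) → (24.373,165.012) (closed)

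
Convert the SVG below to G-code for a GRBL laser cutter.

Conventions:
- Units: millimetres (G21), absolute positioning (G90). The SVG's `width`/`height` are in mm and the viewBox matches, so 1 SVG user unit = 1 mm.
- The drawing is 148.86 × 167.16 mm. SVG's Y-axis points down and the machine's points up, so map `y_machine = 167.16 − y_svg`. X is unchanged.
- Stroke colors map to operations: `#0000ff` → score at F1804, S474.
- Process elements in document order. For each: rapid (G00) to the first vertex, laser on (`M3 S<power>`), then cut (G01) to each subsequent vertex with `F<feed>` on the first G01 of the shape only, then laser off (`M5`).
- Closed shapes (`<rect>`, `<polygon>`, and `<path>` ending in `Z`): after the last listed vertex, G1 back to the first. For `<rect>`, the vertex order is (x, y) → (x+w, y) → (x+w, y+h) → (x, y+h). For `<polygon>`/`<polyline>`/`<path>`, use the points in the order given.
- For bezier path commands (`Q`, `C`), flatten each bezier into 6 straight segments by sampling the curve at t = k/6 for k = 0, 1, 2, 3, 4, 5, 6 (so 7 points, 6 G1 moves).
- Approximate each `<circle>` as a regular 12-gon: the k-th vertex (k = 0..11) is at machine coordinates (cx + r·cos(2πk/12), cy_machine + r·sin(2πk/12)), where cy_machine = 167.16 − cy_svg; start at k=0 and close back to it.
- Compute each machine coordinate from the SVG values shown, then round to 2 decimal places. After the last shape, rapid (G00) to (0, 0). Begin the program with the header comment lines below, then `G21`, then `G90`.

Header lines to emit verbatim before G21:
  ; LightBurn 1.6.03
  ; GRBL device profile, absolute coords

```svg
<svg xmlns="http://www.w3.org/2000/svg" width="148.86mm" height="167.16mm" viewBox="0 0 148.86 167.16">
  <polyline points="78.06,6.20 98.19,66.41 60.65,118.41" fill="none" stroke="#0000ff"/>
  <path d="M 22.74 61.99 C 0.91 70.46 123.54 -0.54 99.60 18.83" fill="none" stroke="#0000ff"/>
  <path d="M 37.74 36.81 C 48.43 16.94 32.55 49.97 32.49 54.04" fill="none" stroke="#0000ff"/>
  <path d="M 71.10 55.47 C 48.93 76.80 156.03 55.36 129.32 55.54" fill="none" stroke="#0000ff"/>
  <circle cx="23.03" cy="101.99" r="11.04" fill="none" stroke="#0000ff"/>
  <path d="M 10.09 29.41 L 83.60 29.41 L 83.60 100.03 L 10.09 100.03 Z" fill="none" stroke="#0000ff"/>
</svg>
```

1 u = 1 mm; y_m = 167.16 − y.

[1] `<polyline>` open polyline, #0000ff→score S474 F1804: (78.06,160.96) → (98.19,100.75) → (60.65,48.75)

[2] `<path>` cubic bezier, #0000ff→score S474 F1804: (22.74,105.17) → (22.52,106.77) → (38.28,116.90) → (61.96,130.84) → (85.46,143.87) → (100.70,151.27) → (99.60,148.33)

[3] `<path>` cubic bezier, #0000ff→score S474 F1804: (37.74,130.35) → (41.07,136.26) → (41.14,135.62) → (39.15,130.71) → (36.25,123.81) → (33.64,117.19) → (32.49,113.12)

[4] `<path>` cubic bezier, #0000ff→score S474 F1804: (71.10,111.69) → (69.57,104.29) → (82.28,102.23) → (101.91,103.72) → (121.17,106.98) → (132.74,110.21) → (129.32,111.62)

[5] `<circle>` circle, #0000ff→score S474 F1804: (34.07,65.17) → (32.59,70.69) → (28.55,74.73) → (23.03,76.21) → (17.51,74.73) → (13.47,70.69) → (11.99,65.17) → (13.47,59.65) → (17.51,55.61) → (23.03,54.13) → (28.55,55.61) → (32.59,59.65) → (34.07,65.17) (closed)

[6] `<path>` rectangle, #0000ff→score S474 F1804: (10.09,137.75) → (83.60,137.75) → (83.60,67.13) → (10.09,67.13) → (10.09,137.75) (closed)

; LightBurn 1.6.03
; GRBL device profile, absolute coords
G21
G90
G00 X78.06 Y160.96
M3 S474
G01 X98.19 Y100.75 F1804
G01 X60.65 Y48.75
M5
G00 X22.74 Y105.17
M3 S474
G01 X22.52 Y106.77 F1804
G01 X38.28 Y116.90
G01 X61.96 Y130.84
G01 X85.46 Y143.87
G01 X100.70 Y151.27
G01 X99.60 Y148.33
M5
G00 X37.74 Y130.35
M3 S474
G01 X41.07 Y136.26 F1804
G01 X41.14 Y135.62
G01 X39.15 Y130.71
G01 X36.25 Y123.81
G01 X33.64 Y117.19
G01 X32.49 Y113.12
M5
G00 X71.10 Y111.69
M3 S474
G01 X69.57 Y104.29 F1804
G01 X82.28 Y102.23
G01 X101.91 Y103.72
G01 X121.17 Y106.98
G01 X132.74 Y110.21
G01 X129.32 Y111.62
M5
G00 X34.07 Y65.17
M3 S474
G01 X32.59 Y70.69 F1804
G01 X28.55 Y74.73
G01 X23.03 Y76.21
G01 X17.51 Y74.73
G01 X13.47 Y70.69
G01 X11.99 Y65.17
G01 X13.47 Y59.65
G01 X17.51 Y55.61
G01 X23.03 Y54.13
G01 X28.55 Y55.61
G01 X32.59 Y59.65
G01 X34.07 Y65.17
M5
G00 X10.09 Y137.75
M3 S474
G01 X83.60 Y137.75 F1804
G01 X83.60 Y67.13
G01 X10.09 Y67.13
G01 X10.09 Y137.75
M5
G00 X0.00 Y0.00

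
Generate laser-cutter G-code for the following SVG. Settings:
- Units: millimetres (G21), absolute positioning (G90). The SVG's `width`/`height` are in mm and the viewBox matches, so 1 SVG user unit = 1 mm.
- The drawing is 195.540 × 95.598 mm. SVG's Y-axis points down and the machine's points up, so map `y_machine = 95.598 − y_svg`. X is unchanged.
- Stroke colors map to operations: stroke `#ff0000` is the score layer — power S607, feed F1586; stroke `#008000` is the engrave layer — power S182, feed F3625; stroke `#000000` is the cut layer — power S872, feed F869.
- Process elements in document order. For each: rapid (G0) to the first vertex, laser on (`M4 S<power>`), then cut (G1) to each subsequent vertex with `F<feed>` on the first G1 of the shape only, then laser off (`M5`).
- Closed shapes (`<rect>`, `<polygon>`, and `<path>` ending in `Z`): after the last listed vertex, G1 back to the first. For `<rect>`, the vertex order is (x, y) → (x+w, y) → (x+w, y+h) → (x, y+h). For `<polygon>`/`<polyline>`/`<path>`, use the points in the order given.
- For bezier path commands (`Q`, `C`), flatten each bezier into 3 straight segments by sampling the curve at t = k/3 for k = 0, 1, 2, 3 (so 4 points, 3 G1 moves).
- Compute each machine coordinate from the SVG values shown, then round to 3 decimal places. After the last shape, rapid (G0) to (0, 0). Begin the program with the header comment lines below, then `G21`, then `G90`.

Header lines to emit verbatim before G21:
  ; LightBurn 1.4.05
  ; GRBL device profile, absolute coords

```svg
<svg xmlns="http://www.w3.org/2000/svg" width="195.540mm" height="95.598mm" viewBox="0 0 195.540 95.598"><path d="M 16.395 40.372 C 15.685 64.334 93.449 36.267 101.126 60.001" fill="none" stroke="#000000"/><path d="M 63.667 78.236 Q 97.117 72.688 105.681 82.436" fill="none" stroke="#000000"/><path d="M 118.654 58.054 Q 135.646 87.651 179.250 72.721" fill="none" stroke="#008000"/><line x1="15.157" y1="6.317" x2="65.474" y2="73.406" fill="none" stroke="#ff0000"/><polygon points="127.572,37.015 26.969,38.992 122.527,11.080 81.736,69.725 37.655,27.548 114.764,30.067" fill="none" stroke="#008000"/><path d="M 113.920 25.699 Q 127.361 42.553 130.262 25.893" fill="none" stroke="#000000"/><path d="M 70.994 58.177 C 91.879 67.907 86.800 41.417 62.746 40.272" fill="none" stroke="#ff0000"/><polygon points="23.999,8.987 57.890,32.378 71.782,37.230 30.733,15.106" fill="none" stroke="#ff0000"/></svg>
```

; LightBurn 1.4.05
; GRBL device profile, absolute coords
G21
G90
G0 X16.395 Y55.226
M4 S872
G1 X36.341 Y44.761 F869
G1 X75.589 Y45.910
G1 X101.126 Y35.597
M5
G0 X63.667 Y17.362
M4 S872
G1 X83.202 Y19.361 F869
G1 X97.207 Y17.961
G1 X105.681 Y13.162
M5
G0 X118.654 Y37.544
M4 S182
G1 X132.939 Y22.760 F3625
G1 X153.138 Y17.871
G1 X179.250 Y22.877
M5
G0 X15.157 Y89.281
M4 S607
G1 X65.474 Y22.192 F1586
M5
G0 X127.572 Y58.583
M4 S182
G1 X26.969 Y56.606 F3625
G1 X122.527 Y84.518
G1 X81.736 Y25.873
G1 X37.655 Y68.050
G1 X114.764 Y65.531
G1 X127.572 Y58.583
M5
G0 X113.920 Y69.899
M4 S872
G1 X121.710 Y62.387 F869
G1 X127.157 Y62.322
G1 X130.262 Y69.705
M5
G0 X70.994 Y37.421
M4 S607
G1 X83.483 Y37.484 F1586
G1 X80.216 Y48.013
G1 X62.746 Y55.326
M5
G0 X23.999 Y86.611
M4 S607
G1 X57.890 Y63.220 F1586
G1 X71.782 Y58.368
G1 X30.733 Y80.492
G1 X23.999 Y86.611
M5
G0 X0.000 Y0.000

Since the viewBox matches the mm dimensions, user units are millimetres directly. The only transform is the Y-flip y_m = 95.598 − y_svg.

Shape 1 is a cubic bezier drawn with `<path>`. Its stroke #000000 means cut at S872, F869. After flipping Y the toolpath is (16.395,55.226) → (36.341,44.761) → (75.589,45.910) → (101.126,35.597).

Shape 2 is a quadratic bezier drawn with `<path>`. Its stroke #000000 means cut at S872, F869. After flipping Y the toolpath is (63.667,17.362) → (83.202,19.361) → (97.207,17.961) → (105.681,13.162).

Shape 3 is a quadratic bezier drawn with `<path>`. Its stroke #008000 means engrave at S182, F3625. After flipping Y the toolpath is (118.654,37.544) → (132.939,22.760) → (153.138,17.871) → (179.250,22.877).

Shape 4 is a line segment drawn with `<line>`. Its stroke #ff0000 means score at S607, F1586. After flipping Y the toolpath is (15.157,89.281) → (65.474,22.192).

Shape 5 is a closed polygon drawn with `<polygon>`. Its stroke #008000 means engrave at S182, F3625. After flipping Y the toolpath is (127.572,58.583) → (26.969,56.606) → (122.527,84.518) → (81.736,25.873) → (37.655,68.050) → (114.764,65.531) → (127.572,58.583), returning to the start.

Shape 6 is a quadratic bezier drawn with `<path>`. Its stroke #000000 means cut at S872, F869. After flipping Y the toolpath is (113.920,69.899) → (121.710,62.387) → (127.157,62.322) → (130.262,69.705).

Shape 7 is a cubic bezier drawn with `<path>`. Its stroke #ff0000 means score at S607, F1586. After flipping Y the toolpath is (70.994,37.421) → (83.483,37.484) → (80.216,48.013) → (62.746,55.326).

Shape 8 is a closed polygon drawn with `<polygon>`. Its stroke #ff0000 means score at S607, F1586. After flipping Y the toolpath is (23.999,86.611) → (57.890,63.220) → (71.782,58.368) → (30.733,80.492) → (23.999,86.611), returning to the start.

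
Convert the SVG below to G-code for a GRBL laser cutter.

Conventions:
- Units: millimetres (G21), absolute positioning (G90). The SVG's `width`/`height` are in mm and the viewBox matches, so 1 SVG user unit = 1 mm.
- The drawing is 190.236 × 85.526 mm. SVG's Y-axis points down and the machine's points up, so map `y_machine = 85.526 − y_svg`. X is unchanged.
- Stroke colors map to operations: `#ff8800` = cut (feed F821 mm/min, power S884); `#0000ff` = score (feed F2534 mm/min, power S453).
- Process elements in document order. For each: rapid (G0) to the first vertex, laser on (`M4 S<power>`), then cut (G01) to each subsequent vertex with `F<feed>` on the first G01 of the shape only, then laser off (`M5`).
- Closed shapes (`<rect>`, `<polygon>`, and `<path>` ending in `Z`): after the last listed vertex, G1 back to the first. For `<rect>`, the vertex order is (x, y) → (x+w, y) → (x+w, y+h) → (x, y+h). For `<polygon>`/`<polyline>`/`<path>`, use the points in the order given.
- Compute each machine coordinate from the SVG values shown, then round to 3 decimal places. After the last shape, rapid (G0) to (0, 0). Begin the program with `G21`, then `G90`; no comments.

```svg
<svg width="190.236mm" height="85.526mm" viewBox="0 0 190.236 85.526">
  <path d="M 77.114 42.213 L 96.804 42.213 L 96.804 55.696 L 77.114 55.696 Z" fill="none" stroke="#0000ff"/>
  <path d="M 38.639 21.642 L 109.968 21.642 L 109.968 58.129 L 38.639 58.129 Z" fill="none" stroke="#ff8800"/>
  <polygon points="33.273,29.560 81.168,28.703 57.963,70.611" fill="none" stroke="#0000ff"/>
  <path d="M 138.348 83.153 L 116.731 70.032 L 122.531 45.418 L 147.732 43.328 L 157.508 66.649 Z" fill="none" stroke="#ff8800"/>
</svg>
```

Since the viewBox matches the mm dimensions, user units are millimetres directly. The only transform is the Y-flip y_m = 85.526 − y_svg.

Shape 1 is a rectangle drawn with `<path>`. Its stroke #0000ff means score at S453, F2534. After flipping Y the toolpath is (77.114,43.313) → (96.804,43.313) → (96.804,29.830) → (77.114,29.830) → (77.114,43.313), returning to the start.

Shape 2 is a rectangle drawn with `<path>`. Its stroke #ff8800 means cut at S884, F821. After flipping Y the toolpath is (38.639,63.884) → (109.968,63.884) → (109.968,27.397) → (38.639,27.397) → (38.639,63.884), returning to the start.

Shape 3 is a regular polygon drawn with `<polygon>`. Its stroke #0000ff means score at S453, F2534. After flipping Y the toolpath is (33.273,55.966) → (81.168,56.823) → (57.963,14.915) → (33.273,55.966), returning to the start.

Shape 4 is a regular polygon drawn with `<path>`. Its stroke #ff8800 means cut at S884, F821. After flipping Y the toolpath is (138.348,2.373) → (116.731,15.494) → (122.531,40.108) → (147.732,42.198) → (157.508,18.877) → (138.348,2.373), returning to the start.

G21
G90
G0 X77.114 Y43.313
M4 S453
G01 X96.804 Y43.313 F2534
G01 X96.804 Y29.830
G01 X77.114 Y29.830
G01 X77.114 Y43.313
M5
G0 X38.639 Y63.884
M4 S884
G01 X109.968 Y63.884 F821
G01 X109.968 Y27.397
G01 X38.639 Y27.397
G01 X38.639 Y63.884
M5
G0 X33.273 Y55.966
M4 S453
G01 X81.168 Y56.823 F2534
G01 X57.963 Y14.915
G01 X33.273 Y55.966
M5
G0 X138.348 Y2.373
M4 S884
G01 X116.731 Y15.494 F821
G01 X122.531 Y40.108
G01 X147.732 Y42.198
G01 X157.508 Y18.877
G01 X138.348 Y2.373
M5
G0 X0.000 Y0.000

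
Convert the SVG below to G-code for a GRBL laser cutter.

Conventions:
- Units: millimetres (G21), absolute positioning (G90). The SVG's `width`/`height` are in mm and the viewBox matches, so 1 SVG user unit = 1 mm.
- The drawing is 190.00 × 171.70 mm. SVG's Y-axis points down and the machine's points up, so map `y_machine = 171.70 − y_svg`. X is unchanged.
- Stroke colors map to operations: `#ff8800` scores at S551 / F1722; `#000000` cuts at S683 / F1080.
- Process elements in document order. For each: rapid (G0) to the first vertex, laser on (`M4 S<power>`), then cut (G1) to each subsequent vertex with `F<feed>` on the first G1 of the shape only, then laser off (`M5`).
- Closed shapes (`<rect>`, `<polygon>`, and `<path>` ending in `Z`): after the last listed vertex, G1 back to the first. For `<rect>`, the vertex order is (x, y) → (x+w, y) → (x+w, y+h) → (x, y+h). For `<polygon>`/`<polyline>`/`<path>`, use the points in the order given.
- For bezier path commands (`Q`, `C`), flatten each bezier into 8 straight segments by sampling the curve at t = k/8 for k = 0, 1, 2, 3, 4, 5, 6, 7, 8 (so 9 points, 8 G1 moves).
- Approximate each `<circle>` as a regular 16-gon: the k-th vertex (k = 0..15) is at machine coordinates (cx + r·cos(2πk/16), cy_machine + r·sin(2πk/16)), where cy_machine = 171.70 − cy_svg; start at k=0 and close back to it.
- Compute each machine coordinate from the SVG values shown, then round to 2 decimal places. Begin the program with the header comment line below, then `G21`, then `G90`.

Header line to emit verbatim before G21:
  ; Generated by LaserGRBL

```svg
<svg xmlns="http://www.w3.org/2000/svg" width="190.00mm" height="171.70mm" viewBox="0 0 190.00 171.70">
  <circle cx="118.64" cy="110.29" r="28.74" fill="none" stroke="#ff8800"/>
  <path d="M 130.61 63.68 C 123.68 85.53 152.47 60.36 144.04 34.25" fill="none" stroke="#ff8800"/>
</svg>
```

viewBox `0 0 190.00 171.70` with mm width/height → 1 unit = 1 mm. Flip: y_m = 171.70 − y_svg.

**Shape 1** — `<circle>` circle, stroke `#ff8800` → score (S551, F1722). Machine vertices: (147.38,61.41) → (145.19,72.41) → (138.96,81.73) → (129.64,87.96) → (118.64,90.15) → (107.64,87.96) → (98.32,81.73) → (92.09,72.41) → (89.90,61.41) → (92.09,50.41) → (98.32,41.09) → (107.64,34.86) → (118.64,32.67) → (129.64,34.86) → (138.96,41.09) → (145.19,50.41) → (147.38,61.41). Closed: final G1 returns to the first vertex.

**Shape 2** — `<path>` cubic bezier, stroke `#ff8800` → score (S551, F1722). Control points (SVG): P0=(130.61,63.68), P1=(123.68,85.53), P2=(152.47,60.36), P3=(144.04,34.25); sampled at t=k/8. Machine vertices: (130.61,108.02) → (129.54,101.94) → (130.97,99.73) → (134.04,100.85) → (137.89,104.75) → (141.67,110.90) → (144.52,118.76) → (145.60,127.79) → (144.04,137.45). Open path.

; Generated by LaserGRBL
G21
G90
G0 X147.38 Y61.41
M4 S551
G1 X145.19 Y72.41 F1722
G1 X138.96 Y81.73
G1 X129.64 Y87.96
G1 X118.64 Y90.15
G1 X107.64 Y87.96
G1 X98.32 Y81.73
G1 X92.09 Y72.41
G1 X89.90 Y61.41
G1 X92.09 Y50.41
G1 X98.32 Y41.09
G1 X107.64 Y34.86
G1 X118.64 Y32.67
G1 X129.64 Y34.86
G1 X138.96 Y41.09
G1 X145.19 Y50.41
G1 X147.38 Y61.41
M5
G0 X130.61 Y108.02
M4 S551
G1 X129.54 Y101.94 F1722
G1 X130.97 Y99.73
G1 X134.04 Y100.85
G1 X137.89 Y104.75
G1 X141.67 Y110.90
G1 X144.52 Y118.76
G1 X145.60 Y127.79
G1 X144.04 Y137.45
M5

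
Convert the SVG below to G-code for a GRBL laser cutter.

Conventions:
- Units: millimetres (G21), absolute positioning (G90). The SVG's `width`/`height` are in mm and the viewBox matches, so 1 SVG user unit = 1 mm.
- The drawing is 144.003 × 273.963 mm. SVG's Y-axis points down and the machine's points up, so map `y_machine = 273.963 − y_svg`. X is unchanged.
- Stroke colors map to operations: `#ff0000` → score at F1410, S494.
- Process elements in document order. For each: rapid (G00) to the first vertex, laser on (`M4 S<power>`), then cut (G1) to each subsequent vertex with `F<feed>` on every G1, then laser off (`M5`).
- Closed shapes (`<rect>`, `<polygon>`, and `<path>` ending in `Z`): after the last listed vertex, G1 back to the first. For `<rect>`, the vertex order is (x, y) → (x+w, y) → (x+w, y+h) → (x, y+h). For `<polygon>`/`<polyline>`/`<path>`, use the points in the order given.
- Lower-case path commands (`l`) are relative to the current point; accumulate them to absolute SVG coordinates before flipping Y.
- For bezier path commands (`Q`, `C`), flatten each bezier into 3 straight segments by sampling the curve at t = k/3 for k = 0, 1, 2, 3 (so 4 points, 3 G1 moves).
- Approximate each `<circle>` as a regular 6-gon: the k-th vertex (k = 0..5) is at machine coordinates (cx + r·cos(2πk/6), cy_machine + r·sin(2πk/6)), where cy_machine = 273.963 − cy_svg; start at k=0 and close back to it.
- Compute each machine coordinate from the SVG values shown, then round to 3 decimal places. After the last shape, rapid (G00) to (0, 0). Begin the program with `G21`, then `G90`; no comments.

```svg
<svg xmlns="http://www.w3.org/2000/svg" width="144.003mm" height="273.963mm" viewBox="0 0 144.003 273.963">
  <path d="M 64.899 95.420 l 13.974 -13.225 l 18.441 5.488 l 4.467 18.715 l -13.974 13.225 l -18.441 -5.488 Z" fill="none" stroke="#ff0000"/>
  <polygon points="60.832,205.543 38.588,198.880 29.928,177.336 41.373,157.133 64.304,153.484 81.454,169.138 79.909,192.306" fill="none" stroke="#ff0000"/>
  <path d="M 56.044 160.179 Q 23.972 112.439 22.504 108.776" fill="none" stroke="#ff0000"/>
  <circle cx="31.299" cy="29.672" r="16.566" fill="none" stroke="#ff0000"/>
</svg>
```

Since the viewBox matches the mm dimensions, user units are millimetres directly. The only transform is the Y-flip y_m = 273.963 − y_svg.

Shape 1 is a regular polygon drawn with `<path>`. Its stroke #ff0000 means score at S494, F1410. After flipping Y the toolpath is (64.899,178.543) → (78.873,191.768) → (97.314,186.280) → (101.781,167.565) → (87.807,154.340) → (69.366,159.828) → (64.899,178.543), returning to the start.

Shape 2 is a regular polygon drawn with `<polygon>`. Its stroke #ff0000 means score at S494, F1410. After flipping Y the toolpath is (60.832,68.420) → (38.588,75.083) → (29.928,96.627) → (41.373,116.830) → (64.304,120.479) → (81.454,104.825) → (79.909,81.657) → (60.832,68.420), returning to the start.

Shape 3 is a quadratic bezier drawn with `<path>`. Its stroke #ff0000 means score at S494, F1410. After flipping Y the toolpath is (56.044,113.784) → (38.063,140.713) → (26.883,157.848) → (22.504,165.187).

Shape 4 is a circle drawn with `<circle>`. Its stroke #ff0000 means score at S494, F1410. After flipping Y the toolpath is (47.865,244.291) → (39.582,258.638) → (23.016,258.638) → (14.733,244.291) → (23.016,229.944) → (39.582,229.944) → (47.865,244.291), returning to the start.

G21
G90
G00 X64.899 Y178.543
M4 S494
G1 X78.873 Y191.768 F1410
G1 X97.314 Y186.280 F1410
G1 X101.781 Y167.565 F1410
G1 X87.807 Y154.340 F1410
G1 X69.366 Y159.828 F1410
G1 X64.899 Y178.543 F1410
M5
G00 X60.832 Y68.420
M4 S494
G1 X38.588 Y75.083 F1410
G1 X29.928 Y96.627 F1410
G1 X41.373 Y116.830 F1410
G1 X64.304 Y120.479 F1410
G1 X81.454 Y104.825 F1410
G1 X79.909 Y81.657 F1410
G1 X60.832 Y68.420 F1410
M5
G00 X56.044 Y113.784
M4 S494
G1 X38.063 Y140.713 F1410
G1 X26.883 Y157.848 F1410
G1 X22.504 Y165.187 F1410
M5
G00 X47.865 Y244.291
M4 S494
G1 X39.582 Y258.638 F1410
G1 X23.016 Y258.638 F1410
G1 X14.733 Y244.291 F1410
G1 X23.016 Y229.944 F1410
G1 X39.582 Y229.944 F1410
G1 X47.865 Y244.291 F1410
M5
G00 X0.000 Y0.000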